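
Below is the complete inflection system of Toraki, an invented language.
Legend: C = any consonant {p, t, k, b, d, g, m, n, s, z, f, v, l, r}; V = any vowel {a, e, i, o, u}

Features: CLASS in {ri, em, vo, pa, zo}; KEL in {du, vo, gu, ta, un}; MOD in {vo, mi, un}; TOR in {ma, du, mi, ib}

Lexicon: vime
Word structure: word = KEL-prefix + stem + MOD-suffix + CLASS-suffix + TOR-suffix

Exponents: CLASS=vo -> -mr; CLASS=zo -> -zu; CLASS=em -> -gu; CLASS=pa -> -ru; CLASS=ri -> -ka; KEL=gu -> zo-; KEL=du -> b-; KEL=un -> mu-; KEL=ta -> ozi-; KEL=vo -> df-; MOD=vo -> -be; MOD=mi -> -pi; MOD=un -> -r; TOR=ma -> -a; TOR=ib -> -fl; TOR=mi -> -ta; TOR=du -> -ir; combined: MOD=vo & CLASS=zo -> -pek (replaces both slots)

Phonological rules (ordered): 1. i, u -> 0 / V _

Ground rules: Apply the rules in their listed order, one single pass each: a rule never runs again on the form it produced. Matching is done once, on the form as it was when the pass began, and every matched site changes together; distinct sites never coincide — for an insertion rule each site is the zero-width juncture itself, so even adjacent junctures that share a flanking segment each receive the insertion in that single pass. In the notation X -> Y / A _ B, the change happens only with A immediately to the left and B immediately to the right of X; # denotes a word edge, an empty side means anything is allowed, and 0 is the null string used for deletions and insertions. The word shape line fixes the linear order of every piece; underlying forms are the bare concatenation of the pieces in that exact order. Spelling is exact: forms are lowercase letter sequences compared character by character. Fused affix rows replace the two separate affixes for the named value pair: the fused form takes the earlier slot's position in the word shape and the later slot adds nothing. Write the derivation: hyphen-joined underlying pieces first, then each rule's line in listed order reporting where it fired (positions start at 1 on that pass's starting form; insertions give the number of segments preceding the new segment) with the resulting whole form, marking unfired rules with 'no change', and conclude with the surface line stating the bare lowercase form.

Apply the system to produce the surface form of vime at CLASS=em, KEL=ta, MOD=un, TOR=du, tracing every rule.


underlying: ozi-vime-r-gu-ir
1. i, u -> 0 / V _: fires at position(s) 11: ozivimergur
surface: ozivimergur


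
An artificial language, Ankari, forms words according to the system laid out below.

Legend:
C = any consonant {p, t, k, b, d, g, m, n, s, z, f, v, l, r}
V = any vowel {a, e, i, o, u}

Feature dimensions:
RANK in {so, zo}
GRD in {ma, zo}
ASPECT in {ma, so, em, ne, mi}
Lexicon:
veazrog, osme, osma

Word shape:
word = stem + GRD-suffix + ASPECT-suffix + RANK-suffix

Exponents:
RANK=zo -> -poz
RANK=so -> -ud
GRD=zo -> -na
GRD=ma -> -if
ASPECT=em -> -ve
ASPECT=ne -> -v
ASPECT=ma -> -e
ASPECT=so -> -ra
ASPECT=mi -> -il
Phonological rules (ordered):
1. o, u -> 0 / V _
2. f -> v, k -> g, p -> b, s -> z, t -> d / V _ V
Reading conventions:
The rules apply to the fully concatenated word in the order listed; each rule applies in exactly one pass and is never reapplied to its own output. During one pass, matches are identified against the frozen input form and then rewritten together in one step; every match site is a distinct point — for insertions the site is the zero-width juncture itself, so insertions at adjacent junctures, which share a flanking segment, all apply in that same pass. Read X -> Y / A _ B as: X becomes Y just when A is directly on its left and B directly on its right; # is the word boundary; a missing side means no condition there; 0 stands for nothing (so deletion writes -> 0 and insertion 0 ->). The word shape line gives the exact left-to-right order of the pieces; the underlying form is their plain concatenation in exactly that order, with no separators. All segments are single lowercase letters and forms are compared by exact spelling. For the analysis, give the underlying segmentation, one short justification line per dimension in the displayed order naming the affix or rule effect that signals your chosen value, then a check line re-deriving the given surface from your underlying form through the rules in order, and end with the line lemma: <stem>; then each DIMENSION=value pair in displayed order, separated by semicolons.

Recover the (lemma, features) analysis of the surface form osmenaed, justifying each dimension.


underlying: osme-na-e-ud
RANK=so - signalled by the affix -ud
GRD=zo - signalled by the affix -na
ASPECT=ma - signalled by the affix -e
check: osmenaeud -> osmenaed -> osmenaed
lemma: osme; RANK=so; GRD=zo; ASPECT=ma


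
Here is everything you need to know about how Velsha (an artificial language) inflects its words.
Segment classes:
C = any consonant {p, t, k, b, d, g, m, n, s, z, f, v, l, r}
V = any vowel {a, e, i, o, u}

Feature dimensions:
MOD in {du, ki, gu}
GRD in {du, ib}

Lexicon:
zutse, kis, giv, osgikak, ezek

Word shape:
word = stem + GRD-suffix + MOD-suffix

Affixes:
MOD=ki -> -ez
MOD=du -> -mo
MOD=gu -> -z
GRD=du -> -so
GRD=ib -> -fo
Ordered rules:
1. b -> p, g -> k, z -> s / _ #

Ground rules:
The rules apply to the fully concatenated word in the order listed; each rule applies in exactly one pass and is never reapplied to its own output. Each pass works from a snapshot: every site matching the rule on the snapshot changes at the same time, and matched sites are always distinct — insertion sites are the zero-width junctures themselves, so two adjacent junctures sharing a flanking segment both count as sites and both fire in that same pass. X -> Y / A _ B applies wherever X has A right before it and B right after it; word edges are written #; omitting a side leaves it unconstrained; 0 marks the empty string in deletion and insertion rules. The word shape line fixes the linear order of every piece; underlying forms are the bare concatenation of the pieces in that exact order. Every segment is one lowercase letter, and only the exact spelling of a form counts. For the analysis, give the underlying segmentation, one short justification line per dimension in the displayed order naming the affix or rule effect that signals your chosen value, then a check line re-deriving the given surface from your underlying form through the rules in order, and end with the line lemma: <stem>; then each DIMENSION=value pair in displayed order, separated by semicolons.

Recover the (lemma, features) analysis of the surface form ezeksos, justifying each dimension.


underlying: ezek-so-z
MOD=gu - signalled by the affix -z
GRD=du - signalled by the affix -so
check: ezeksoz -> ezeksos
lemma: ezek; MOD=gu; GRD=du


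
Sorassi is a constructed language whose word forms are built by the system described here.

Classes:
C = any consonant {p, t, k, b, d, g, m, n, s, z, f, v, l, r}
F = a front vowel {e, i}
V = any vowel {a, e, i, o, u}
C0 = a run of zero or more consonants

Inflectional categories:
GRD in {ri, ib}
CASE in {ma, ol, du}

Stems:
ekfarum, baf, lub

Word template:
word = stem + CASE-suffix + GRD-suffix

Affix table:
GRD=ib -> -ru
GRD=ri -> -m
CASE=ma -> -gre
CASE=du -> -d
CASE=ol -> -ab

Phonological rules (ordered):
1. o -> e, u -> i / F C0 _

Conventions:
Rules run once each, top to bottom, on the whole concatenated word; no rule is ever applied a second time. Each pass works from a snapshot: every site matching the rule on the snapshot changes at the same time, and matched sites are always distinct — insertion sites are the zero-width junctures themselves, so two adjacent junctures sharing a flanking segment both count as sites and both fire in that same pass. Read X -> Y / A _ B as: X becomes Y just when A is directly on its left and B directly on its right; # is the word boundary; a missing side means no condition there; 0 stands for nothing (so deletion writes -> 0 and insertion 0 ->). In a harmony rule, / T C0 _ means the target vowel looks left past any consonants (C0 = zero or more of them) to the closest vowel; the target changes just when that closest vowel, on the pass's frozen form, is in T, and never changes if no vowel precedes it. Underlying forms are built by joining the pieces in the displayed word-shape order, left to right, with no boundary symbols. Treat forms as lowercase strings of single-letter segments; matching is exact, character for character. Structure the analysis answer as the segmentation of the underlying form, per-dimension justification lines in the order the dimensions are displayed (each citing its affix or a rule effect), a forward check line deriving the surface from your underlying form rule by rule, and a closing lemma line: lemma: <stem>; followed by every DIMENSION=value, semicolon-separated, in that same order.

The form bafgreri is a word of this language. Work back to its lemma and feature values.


underlying: baf-gre-ru
GRD=ib - signalled by the affix -ru
CASE=ma - signalled by the affix -gre
check: bafgreru -> bafgreri
lemma: baf; GRD=ib; CASE=ma


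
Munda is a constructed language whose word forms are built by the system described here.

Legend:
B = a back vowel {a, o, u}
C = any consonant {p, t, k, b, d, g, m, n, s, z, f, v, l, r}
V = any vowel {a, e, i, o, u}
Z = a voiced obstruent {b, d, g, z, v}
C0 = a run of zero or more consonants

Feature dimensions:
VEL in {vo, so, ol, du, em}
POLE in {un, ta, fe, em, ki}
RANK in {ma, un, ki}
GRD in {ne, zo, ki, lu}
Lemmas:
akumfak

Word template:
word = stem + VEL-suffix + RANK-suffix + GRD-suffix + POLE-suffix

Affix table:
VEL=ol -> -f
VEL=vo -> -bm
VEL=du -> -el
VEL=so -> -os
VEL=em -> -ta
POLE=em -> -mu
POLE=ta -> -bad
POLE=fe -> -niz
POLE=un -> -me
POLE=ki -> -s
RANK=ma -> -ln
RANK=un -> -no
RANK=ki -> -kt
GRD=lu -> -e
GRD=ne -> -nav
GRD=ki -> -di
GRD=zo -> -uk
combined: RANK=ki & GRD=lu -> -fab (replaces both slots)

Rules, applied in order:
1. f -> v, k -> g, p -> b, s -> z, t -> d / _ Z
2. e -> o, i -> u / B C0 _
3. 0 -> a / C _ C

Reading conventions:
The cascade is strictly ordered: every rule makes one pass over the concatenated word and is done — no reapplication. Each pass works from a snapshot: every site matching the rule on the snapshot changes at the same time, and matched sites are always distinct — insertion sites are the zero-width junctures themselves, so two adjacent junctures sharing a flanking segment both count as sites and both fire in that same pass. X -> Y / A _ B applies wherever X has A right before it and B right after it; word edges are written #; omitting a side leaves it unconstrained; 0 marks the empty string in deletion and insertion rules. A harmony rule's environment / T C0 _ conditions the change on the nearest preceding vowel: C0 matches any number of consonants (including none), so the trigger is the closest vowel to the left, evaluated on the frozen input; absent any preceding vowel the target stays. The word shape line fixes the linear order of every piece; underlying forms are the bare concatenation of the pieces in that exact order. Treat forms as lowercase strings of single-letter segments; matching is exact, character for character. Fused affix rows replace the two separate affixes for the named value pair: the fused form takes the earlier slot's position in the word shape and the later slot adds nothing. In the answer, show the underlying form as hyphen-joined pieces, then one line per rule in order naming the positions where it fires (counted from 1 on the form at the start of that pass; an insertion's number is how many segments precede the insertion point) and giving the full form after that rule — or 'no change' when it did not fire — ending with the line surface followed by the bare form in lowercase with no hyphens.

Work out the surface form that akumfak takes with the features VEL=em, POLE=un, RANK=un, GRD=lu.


underlying: akumfak-ta-no-e-me
1. f -> v, k -> g, p -> b, s -> z, t -> d / _ Z: no change
2. e -> o, i -> u / B C0 _: fires at position(s) 12: akumfaktanoome
3. 0 -> a / C _ C: inserts after position(s) 4, 7: akumafakatanoome
surface: akumafakatanoome


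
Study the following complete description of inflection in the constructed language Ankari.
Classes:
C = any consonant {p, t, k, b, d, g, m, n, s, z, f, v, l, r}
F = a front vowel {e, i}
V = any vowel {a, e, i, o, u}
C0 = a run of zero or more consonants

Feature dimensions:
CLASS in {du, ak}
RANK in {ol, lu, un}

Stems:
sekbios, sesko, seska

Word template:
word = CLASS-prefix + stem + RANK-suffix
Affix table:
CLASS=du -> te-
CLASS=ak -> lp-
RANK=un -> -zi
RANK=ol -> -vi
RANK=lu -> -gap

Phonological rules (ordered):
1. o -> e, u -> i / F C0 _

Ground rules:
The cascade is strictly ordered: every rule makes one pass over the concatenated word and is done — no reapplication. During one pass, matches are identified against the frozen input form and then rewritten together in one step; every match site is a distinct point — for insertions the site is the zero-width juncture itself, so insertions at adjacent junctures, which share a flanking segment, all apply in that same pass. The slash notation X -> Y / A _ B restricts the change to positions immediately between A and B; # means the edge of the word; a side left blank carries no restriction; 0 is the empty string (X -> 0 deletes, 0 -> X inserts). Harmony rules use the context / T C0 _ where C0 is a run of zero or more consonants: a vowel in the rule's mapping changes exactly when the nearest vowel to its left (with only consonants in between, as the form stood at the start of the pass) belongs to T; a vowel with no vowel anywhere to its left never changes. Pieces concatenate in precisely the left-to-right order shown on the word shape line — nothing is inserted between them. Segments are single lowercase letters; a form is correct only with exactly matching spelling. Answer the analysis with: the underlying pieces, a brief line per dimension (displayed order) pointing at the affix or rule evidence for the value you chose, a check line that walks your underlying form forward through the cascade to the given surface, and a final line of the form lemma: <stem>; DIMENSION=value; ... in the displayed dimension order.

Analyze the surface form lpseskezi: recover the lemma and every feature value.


underlying: lp-sesko-zi
CLASS=ak - signalled by the affix lp-
RANK=un - signalled by the affix -zi
check: lpseskozi -> lpseskezi
lemma: sesko; CLASS=ak; RANK=un


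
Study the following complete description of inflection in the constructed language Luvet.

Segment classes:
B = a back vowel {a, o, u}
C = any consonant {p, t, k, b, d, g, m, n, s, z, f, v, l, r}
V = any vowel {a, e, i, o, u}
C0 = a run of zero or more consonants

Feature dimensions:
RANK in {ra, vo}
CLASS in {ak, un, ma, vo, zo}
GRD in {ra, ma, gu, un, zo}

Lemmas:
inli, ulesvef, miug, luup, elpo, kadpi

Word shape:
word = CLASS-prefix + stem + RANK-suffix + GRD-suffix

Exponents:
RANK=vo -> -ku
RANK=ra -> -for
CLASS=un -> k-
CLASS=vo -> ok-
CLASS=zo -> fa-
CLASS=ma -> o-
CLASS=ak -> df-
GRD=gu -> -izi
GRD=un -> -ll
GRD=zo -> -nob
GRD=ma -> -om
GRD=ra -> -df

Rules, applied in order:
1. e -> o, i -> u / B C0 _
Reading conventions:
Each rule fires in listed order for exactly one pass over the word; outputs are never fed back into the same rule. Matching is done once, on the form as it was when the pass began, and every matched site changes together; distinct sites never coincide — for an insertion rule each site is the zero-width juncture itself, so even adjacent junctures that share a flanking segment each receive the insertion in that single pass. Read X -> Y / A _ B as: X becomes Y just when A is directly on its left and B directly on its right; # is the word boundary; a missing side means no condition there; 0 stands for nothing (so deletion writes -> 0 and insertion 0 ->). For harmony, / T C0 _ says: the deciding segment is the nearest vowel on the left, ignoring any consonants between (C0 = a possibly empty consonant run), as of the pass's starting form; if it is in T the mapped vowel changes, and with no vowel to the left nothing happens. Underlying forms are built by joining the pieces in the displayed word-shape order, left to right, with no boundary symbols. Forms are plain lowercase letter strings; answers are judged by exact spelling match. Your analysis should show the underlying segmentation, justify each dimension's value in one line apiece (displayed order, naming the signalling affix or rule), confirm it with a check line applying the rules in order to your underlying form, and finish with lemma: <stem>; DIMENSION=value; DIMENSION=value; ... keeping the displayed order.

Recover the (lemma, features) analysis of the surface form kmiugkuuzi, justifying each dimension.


underlying: k-miug-ku-izi
RANK=vo - signalled by the affix -ku
CLASS=un - signalled by the affix k-
GRD=gu - signalled by the affix -izi
check: kmiugkuizi -> kmiugkuuzi
lemma: miug; RANK=vo; CLASS=un; GRD=gu


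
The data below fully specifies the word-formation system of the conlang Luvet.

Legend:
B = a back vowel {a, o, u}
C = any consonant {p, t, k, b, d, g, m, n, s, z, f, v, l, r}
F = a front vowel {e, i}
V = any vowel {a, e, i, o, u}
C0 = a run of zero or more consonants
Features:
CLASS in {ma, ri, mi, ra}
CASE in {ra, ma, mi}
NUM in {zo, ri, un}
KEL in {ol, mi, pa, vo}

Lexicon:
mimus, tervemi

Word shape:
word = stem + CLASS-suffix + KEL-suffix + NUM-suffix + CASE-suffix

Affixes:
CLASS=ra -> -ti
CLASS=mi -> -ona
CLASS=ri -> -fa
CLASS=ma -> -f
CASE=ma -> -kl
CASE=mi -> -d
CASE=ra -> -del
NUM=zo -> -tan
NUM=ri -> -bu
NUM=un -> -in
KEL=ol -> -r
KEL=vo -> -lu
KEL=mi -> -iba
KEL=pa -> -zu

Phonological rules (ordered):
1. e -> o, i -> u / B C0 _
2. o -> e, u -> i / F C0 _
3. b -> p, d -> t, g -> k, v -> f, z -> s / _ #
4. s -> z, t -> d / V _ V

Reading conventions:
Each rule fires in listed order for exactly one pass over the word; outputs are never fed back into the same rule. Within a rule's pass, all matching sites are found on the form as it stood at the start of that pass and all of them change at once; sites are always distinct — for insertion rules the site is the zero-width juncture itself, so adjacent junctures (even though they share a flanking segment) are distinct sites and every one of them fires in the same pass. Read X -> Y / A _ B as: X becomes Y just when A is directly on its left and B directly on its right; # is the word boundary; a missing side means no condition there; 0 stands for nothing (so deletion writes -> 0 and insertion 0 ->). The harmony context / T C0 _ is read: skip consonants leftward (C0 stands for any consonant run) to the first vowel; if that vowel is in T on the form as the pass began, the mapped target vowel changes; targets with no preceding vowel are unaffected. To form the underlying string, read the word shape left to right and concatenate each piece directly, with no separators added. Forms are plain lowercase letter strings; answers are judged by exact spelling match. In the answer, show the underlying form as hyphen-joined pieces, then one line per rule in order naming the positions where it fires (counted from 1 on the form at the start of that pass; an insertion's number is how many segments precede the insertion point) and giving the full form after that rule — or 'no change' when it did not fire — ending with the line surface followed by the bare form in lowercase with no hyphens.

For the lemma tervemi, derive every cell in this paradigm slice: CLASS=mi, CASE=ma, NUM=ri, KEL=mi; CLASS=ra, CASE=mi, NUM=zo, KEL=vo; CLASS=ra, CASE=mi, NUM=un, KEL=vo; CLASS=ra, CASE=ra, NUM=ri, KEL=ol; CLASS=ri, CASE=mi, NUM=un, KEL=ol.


cell CLASS=mi, CASE=ma, NUM=ri, KEL=mi:
underlying: tervemi-ona-iba-bu-kl
1. e -> o, i -> u / B C0 _: fires at position(s) 11: tervemionaubabukl
2. o -> e, u -> i / F C0 _: fires at position(s) 8: tervemienaubabukl
3. b -> p, d -> t, g -> k, v -> f, z -> s / _ #: no change
4. s -> z, t -> d / V _ V: no change
surface: tervemienaubabukl

cell CLASS=ra, CASE=mi, NUM=zo, KEL=vo:
underlying: tervemi-ti-lu-tan-d
1. e -> o, i -> u / B C0 _: no change
2. o -> e, u -> i / F C0 _: fires at position(s) 11: tervemitilitand
3. b -> p, d -> t, g -> k, v -> f, z -> s / _ #: fires at position(s) 15: tervemitilitant
4. s -> z, t -> d / V _ V: fires at position(s) 8, 12: tervemidilidant
surface: tervemidilidant

cell CLASS=ra, CASE=mi, NUM=un, KEL=vo:
underlying: tervemi-ti-lu-in-d
1. e -> o, i -> u / B C0 _: fires at position(s) 12: tervemitiluund
2. o -> e, u -> i / F C0 _: fires at position(s) 11: tervemitiliund
3. b -> p, d -> t, g -> k, v -> f, z -> s / _ #: fires at position(s) 14: tervemitiliunt
4. s -> z, t -> d / V _ V: fires at position(s) 8: tervemidiliunt
surface: tervemidiliunt

cell CLASS=ra, CASE=ra, NUM=ri, KEL=ol:
underlying: tervemi-ti-r-bu-del
1. e -> o, i -> u / B C0 _: fires at position(s) 14: tervemitirbudol
2. o -> e, u -> i / F C0 _: fires at position(s) 12: tervemitirbidol
3. b -> p, d -> t, g -> k, v -> f, z -> s / _ #: no change
4. s -> z, t -> d / V _ V: fires at position(s) 8: tervemidirbidol
surface: tervemidirbidol

cell CLASS=ri, CASE=mi, NUM=un, KEL=ol:
underlying: tervemi-fa-r-in-d
1. e -> o, i -> u / B C0 _: fires at position(s) 11: tervemifarund
2. o -> e, u -> i / F C0 _: no change
3. b -> p, d -> t, g -> k, v -> f, z -> s / _ #: fires at position(s) 13: tervemifarunt
4. s -> z, t -> d / V _ V: no change
surface: tervemifarunt


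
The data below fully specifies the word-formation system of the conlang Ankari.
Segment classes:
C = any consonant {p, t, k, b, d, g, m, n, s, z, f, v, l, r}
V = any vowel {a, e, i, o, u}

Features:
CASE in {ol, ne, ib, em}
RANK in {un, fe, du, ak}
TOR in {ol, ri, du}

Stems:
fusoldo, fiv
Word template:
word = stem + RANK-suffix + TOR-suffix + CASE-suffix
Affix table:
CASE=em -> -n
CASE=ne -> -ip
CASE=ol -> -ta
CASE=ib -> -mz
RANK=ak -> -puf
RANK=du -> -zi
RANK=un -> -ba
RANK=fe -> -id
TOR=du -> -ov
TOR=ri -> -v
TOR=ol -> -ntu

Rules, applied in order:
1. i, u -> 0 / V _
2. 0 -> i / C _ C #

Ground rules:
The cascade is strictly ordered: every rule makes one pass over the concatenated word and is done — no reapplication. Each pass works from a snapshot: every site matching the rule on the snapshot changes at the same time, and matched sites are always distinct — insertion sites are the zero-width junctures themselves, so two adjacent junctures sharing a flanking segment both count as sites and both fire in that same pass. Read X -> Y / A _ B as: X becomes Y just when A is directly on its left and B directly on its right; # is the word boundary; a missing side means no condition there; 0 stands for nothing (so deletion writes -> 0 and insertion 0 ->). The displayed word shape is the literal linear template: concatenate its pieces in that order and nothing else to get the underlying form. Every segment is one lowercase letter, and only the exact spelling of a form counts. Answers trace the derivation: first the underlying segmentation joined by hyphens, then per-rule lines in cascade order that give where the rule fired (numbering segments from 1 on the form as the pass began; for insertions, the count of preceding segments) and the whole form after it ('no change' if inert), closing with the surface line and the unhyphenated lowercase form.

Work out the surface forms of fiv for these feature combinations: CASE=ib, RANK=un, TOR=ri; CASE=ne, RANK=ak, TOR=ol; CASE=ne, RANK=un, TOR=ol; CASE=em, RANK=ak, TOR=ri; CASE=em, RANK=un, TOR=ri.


cell CASE=ib, RANK=un, TOR=ri:
underlying: fiv-ba-v-mz
1. i, u -> 0 / V _: no change
2. 0 -> i / C _ C #: inserts after position(s) 7: fivbavmiz
surface: fivbavmiz

cell CASE=ne, RANK=ak, TOR=ol:
underlying: fiv-puf-ntu-ip
1. i, u -> 0 / V _: fires at position(s) 10: fivpufntup
2. 0 -> i / C _ C #: no change
surface: fivpufntup

cell CASE=ne, RANK=un, TOR=ol:
underlying: fiv-ba-ntu-ip
1. i, u -> 0 / V _: fires at position(s) 9: fivbantup
2. 0 -> i / C _ C #: no change
surface: fivbantup

cell CASE=em, RANK=ak, TOR=ri:
underlying: fiv-puf-v-n
1. i, u -> 0 / V _: no change
2. 0 -> i / C _ C #: inserts after position(s) 7: fivpufvin
surface: fivpufvin

cell CASE=em, RANK=un, TOR=ri:
underlying: fiv-ba-v-n
1. i, u -> 0 / V _: no change
2. 0 -> i / C _ C #: inserts after position(s) 6: fivbavin
surface: fivbavin


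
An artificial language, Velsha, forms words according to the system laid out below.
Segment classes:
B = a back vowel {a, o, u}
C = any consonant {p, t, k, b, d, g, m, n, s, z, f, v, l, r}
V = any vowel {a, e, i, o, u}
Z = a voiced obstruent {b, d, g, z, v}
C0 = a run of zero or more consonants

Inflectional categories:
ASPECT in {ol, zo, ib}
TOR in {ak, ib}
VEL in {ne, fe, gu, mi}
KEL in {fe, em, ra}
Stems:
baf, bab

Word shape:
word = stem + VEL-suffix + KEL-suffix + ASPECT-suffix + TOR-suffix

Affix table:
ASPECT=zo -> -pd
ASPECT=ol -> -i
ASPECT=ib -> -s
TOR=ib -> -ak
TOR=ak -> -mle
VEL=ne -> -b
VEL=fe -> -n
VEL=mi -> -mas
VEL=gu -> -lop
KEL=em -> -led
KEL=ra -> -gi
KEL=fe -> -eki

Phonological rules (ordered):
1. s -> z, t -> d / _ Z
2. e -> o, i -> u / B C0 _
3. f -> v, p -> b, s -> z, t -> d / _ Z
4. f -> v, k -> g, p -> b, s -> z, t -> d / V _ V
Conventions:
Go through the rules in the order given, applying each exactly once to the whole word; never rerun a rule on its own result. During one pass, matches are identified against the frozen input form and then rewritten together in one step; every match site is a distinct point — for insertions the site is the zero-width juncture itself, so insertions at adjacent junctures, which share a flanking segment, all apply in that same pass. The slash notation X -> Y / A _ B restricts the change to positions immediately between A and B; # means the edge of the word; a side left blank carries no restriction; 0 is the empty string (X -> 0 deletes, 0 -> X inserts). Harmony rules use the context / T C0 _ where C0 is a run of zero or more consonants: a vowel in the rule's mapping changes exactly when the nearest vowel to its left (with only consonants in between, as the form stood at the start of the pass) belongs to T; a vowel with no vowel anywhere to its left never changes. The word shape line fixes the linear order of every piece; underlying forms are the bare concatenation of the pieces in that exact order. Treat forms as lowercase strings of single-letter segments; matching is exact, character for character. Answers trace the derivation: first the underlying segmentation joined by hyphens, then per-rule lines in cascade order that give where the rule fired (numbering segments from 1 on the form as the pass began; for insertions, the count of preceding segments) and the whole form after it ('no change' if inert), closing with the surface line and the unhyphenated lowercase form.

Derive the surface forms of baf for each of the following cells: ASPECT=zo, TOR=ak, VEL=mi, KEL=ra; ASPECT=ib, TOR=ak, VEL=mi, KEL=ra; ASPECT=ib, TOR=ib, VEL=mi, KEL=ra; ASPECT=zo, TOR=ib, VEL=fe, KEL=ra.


cell ASPECT=zo, TOR=ak, VEL=mi, KEL=ra:
underlying: baf-mas-gi-pd-mle
1. s -> z, t -> d / _ Z: fires at position(s) 6: bafmazgipdmle
2. e -> o, i -> u / B C0 _: fires at position(s) 8: bafmazgupdmle
3. f -> v, p -> b, s -> z, t -> d / _ Z: fires at position(s) 9: bafmazgubdmle
4. f -> v, k -> g, p -> b, s -> z, t -> d / V _ V: no change
surface: bafmazgubdmle

cell ASPECT=ib, TOR=ak, VEL=mi, KEL=ra:
underlying: baf-mas-gi-s-mle
1. s -> z, t -> d / _ Z: fires at position(s) 6: bafmazgismle
2. e -> o, i -> u / B C0 _: fires at position(s) 8: bafmazgusmle
3. f -> v, p -> b, s -> z, t -> d / _ Z: no change
4. f -> v, k -> g, p -> b, s -> z, t -> d / V _ V: no change
surface: bafmazgusmle

cell ASPECT=ib, TOR=ib, VEL=mi, KEL=ra:
underlying: baf-mas-gi-s-ak
1. s -> z, t -> d / _ Z: fires at position(s) 6: bafmazgisak
2. e -> o, i -> u / B C0 _: fires at position(s) 8: bafmazgusak
3. f -> v, p -> b, s -> z, t -> d / _ Z: no change
4. f -> v, k -> g, p -> b, s -> z, t -> d / V _ V: fires at position(s) 9: bafmazguzak
surface: bafmazguzak

cell ASPECT=zo, TOR=ib, VEL=fe, KEL=ra:
underlying: baf-n-gi-pd-ak
1. s -> z, t -> d / _ Z: no change
2. e -> o, i -> u / B C0 _: fires at position(s) 6: bafngupdak
3. f -> v, p -> b, s -> z, t -> d / _ Z: fires at position(s) 7: bafngubdak
4. f -> v, k -> g, p -> b, s -> z, t -> d / V _ V: no change
surface: bafngubdak


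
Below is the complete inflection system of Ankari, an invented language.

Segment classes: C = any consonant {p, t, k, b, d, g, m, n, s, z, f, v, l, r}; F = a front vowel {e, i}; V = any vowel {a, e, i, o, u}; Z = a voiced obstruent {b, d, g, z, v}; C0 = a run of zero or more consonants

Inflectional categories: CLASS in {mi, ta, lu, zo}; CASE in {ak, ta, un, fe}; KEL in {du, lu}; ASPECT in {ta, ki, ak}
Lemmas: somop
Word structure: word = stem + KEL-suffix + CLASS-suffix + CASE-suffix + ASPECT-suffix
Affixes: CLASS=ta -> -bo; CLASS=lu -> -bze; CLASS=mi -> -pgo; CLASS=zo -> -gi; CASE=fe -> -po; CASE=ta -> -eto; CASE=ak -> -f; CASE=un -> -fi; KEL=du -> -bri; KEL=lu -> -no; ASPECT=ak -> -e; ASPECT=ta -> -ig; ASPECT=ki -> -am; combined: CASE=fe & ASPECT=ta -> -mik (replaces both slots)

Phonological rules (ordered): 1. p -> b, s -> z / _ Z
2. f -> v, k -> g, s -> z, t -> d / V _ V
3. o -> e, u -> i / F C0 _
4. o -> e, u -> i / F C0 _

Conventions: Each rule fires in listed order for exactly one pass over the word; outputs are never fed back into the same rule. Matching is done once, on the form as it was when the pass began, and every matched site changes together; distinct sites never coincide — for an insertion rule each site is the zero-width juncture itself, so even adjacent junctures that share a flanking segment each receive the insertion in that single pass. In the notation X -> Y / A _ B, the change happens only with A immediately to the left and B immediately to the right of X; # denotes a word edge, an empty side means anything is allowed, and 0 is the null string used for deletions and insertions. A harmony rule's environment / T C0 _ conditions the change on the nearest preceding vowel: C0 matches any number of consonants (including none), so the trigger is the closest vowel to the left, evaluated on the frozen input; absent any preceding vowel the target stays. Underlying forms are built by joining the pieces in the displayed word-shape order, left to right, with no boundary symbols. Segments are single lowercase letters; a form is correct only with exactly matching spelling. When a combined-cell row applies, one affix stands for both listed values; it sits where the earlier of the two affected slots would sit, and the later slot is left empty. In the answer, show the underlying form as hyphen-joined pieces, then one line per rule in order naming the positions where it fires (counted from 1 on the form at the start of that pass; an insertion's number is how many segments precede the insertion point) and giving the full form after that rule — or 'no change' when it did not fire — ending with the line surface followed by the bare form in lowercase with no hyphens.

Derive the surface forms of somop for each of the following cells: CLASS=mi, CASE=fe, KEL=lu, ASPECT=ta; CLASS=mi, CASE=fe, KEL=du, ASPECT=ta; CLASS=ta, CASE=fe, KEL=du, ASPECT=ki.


cell CLASS=mi, CASE=fe, KEL=lu, ASPECT=ta:
underlying: somop-no-pgo-mik
1. p -> b, s -> z / _ Z: fires at position(s) 8: somopnobgomik
2. f -> v, k -> g, s -> z, t -> d / V _ V: no change
3. o -> e, u -> i / F C0 _: no change
4. o -> e, u -> i / F C0 _: no change
surface: somopnobgomik

cell CLASS=mi, CASE=fe, KEL=du, ASPECT=ta:
underlying: somop-bri-pgo-mik
1. p -> b, s -> z / _ Z: fires at position(s) 5, 9: somobbribgomik
2. f -> v, k -> g, s -> z, t -> d / V _ V: no change
3. o -> e, u -> i / F C0 _: fires at position(s) 11: somobbribgemik
4. o -> e, u -> i / F C0 _: no change
surface: somobbribgemik

cell CLASS=ta, CASE=fe, KEL=du, ASPECT=ki:
underlying: somop-bri-bo-po-am
1. p -> b, s -> z / _ Z: fires at position(s) 5: somobbribopoam
2. f -> v, k -> g, s -> z, t -> d / V _ V: no change
3. o -> e, u -> i / F C0 _: fires at position(s) 10: somobbribepoam
4. o -> e, u -> i / F C0 _: fires at position(s) 12: somobbribepeam
surface: somobbribepeam


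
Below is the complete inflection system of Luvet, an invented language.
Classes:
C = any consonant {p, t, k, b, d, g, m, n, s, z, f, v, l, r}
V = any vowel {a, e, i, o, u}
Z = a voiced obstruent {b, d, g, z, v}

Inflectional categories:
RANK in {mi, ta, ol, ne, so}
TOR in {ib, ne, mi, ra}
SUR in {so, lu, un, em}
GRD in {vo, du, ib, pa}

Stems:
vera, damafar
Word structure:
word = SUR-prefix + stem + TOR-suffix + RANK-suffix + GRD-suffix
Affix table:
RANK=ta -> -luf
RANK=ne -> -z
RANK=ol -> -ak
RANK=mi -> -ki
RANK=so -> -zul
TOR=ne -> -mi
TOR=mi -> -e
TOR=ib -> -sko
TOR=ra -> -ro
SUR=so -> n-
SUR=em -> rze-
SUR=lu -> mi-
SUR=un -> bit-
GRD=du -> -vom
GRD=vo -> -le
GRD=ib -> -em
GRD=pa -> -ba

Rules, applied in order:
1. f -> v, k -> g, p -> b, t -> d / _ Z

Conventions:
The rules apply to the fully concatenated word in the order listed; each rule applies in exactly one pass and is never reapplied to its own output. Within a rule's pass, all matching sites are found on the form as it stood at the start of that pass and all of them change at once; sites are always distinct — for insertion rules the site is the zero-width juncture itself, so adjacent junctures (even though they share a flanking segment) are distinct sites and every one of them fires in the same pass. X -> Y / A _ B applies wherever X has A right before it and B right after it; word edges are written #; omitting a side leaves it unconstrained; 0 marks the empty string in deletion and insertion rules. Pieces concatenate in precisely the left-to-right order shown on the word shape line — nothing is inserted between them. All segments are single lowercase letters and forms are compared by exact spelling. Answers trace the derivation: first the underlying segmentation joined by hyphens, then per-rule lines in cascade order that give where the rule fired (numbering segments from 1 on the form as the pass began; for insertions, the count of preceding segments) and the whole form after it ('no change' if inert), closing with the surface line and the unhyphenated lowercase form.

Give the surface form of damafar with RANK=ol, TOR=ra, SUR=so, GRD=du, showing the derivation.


underlying: n-damafar-ro-ak-vom
1. f -> v, k -> g, p -> b, t -> d / _ Z: fires at position(s) 12: ndamafarroagvom
surface: ndamafarroagvom


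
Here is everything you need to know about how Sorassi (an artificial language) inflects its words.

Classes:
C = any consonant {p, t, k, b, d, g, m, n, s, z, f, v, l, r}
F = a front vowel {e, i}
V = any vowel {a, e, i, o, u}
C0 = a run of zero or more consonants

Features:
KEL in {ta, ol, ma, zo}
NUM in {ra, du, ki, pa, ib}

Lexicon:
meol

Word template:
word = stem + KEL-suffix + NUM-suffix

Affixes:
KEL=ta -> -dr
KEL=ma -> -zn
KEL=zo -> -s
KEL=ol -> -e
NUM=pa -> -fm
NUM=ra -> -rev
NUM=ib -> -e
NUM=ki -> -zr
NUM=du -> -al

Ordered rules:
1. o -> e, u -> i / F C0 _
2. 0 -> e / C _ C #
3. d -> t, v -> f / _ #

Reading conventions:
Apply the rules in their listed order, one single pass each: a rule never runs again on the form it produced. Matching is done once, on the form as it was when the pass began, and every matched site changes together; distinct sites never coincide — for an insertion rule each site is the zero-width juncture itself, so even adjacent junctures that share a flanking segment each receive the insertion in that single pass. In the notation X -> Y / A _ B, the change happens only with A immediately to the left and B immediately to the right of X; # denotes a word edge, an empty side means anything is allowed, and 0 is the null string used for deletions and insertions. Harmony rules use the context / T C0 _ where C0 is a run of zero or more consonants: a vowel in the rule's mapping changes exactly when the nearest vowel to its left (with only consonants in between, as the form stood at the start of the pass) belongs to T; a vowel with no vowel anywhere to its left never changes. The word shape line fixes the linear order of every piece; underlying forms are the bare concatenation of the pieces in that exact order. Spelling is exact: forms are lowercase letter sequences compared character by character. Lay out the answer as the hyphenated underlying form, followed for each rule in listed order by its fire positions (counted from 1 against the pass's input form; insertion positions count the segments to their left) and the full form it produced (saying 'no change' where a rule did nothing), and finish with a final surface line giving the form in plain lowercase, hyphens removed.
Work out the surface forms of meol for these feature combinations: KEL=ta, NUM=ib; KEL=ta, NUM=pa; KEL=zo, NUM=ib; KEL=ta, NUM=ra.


cell KEL=ta, NUM=ib:
underlying: meol-dr-e
1. o -> e, u -> i / F C0 _: fires at position(s) 3: meeldre
2. 0 -> e / C _ C #: no change
3. d -> t, v -> f / _ #: no change
surface: meeldre

cell KEL=ta, NUM=pa:
underlying: meol-dr-fm
1. o -> e, u -> i / F C0 _: fires at position(s) 3: meeldrfm
2. 0 -> e / C _ C #: inserts after position(s) 7: meeldrfem
3. d -> t, v -> f / _ #: no change
surface: meeldrfem

cell KEL=zo, NUM=ib:
underlying: meol-s-e
1. o -> e, u -> i / F C0 _: fires at position(s) 3: meelse
2. 0 -> e / C _ C #: no change
3. d -> t, v -> f / _ #: no change
surface: meelse

cell KEL=ta, NUM=ra:
underlying: meol-dr-rev
1. o -> e, u -> i / F C0 _: fires at position(s) 3: meeldrrev
2. 0 -> e / C _ C #: no change
3. d -> t, v -> f / _ #: fires at position(s) 9: meeldrref
surface: meeldrref


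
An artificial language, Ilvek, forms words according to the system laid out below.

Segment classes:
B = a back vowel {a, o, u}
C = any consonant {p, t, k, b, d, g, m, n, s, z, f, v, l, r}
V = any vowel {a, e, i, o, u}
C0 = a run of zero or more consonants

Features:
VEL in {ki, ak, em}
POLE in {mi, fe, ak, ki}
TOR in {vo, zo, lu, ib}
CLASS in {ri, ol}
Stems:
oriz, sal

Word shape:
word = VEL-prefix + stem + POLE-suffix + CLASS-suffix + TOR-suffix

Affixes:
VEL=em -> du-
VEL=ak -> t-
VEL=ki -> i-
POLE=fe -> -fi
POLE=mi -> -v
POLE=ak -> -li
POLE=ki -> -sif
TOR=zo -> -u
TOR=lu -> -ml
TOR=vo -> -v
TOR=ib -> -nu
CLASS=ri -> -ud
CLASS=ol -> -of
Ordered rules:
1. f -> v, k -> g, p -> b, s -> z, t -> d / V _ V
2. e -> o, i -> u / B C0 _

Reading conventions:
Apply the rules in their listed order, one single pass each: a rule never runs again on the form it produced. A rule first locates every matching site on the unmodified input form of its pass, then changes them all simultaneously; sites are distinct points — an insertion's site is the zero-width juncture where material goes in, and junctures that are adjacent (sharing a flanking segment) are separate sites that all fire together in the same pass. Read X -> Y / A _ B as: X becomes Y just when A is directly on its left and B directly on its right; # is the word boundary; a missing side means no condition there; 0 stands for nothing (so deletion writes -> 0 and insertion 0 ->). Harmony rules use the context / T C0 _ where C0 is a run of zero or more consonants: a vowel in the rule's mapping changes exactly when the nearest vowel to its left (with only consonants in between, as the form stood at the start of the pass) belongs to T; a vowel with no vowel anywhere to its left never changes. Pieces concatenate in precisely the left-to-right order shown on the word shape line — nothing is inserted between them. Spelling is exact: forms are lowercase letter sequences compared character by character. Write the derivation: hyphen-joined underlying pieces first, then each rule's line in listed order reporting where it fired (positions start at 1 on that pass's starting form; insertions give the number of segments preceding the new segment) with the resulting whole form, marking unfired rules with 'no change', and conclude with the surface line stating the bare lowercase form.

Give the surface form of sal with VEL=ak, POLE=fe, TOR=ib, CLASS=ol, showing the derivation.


underlying: t-sal-fi-of-nu
1. f -> v, k -> g, p -> b, s -> z, t -> d / V _ V: no change
2. e -> o, i -> u / B C0 _: fires at position(s) 6: tsalfuofnu
surface: tsalfuofnu


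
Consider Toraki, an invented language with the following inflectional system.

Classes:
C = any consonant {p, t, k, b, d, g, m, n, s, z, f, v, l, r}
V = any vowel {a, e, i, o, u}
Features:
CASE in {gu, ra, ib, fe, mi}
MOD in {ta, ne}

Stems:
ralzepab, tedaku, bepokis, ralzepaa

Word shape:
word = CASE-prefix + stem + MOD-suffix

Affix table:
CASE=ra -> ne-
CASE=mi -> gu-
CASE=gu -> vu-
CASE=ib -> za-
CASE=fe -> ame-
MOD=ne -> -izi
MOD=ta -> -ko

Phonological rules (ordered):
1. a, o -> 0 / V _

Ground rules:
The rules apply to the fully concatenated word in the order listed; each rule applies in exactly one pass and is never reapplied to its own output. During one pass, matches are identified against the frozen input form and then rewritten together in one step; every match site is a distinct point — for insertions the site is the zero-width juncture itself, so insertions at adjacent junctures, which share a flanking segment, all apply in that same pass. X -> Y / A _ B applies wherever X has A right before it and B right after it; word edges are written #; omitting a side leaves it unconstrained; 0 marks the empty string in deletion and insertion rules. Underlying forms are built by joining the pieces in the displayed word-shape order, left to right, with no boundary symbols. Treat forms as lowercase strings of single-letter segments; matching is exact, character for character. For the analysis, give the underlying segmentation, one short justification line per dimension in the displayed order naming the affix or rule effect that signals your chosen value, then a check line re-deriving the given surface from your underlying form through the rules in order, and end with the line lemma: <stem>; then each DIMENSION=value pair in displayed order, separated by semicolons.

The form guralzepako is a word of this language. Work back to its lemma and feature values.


underlying: gu-ralzepaa-ko
CASE=mi - signalled by the affix gu-
MOD=ta - signalled by the affix -ko
check: guralzepaako -> guralzepako
lemma: ralzepaa; CASE=mi; MOD=ta
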